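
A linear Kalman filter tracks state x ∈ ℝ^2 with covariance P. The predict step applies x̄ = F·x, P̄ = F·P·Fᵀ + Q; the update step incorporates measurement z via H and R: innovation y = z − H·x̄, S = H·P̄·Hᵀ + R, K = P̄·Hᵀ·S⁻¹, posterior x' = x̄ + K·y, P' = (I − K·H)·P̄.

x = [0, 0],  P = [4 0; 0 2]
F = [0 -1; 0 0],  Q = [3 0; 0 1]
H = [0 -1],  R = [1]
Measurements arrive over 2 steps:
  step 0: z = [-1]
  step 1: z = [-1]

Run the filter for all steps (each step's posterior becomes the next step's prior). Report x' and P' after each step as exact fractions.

step 0: x̄ = F·x = [0, 0]
step 0: P̄ = F·P·Fᵀ + Q = [5 0; 0 1]
step 0: y = z − H·x̄ = [-1]
step 0: S = H·P̄·Hᵀ + R = [2]
step 0: K = P̄·Hᵀ·S⁻¹ = [0; -1/2]
step 0: x' = x̄ + K·y = [0, 1/2]
step 0: P' = (I − K·H)·P̄ = [5 0; 0 1/2]
step 1: x̄ = F·x = [-1/2, 0]
step 1: P̄ = F·P·Fᵀ + Q = [7/2 0; 0 1]
step 1: y = z − H·x̄ = [-1]
step 1: S = H·P̄·Hᵀ + R = [2]
step 1: K = P̄·Hᵀ·S⁻¹ = [0; -1/2]
step 1: x' = x̄ + K·y = [-1/2, 1/2]
step 1: P' = (I − K·H)·P̄ = [7/2 0; 0 1/2]

step 0: x' = [0, 1/2], P' = [5 0; 0 1/2]
step 1: x' = [-1/2, 1/2], P' = [7/2 0; 0 1/2]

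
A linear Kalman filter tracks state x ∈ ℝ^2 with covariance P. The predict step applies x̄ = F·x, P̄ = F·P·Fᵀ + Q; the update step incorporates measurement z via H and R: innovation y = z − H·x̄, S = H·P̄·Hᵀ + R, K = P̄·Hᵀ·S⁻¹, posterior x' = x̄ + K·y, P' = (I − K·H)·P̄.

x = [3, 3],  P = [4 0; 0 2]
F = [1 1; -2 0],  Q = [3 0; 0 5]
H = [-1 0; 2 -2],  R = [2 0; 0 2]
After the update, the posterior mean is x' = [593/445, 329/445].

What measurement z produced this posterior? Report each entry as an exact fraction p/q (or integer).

z = [-1, 1]

x̄ = F·x = [6, -6]
P̄ = F·P·Fᵀ + Q = [9 -8; -8 21]
S = H·P̄·Hᵀ + R = [11 -34; -34 186]
K = P̄·Hᵀ·S⁻¹ = [-259/445 34/445; -242/445 -183/445]
x' − x̄ = [-2077/445, 2999/445] = K·y
y = (KᵀK)⁻¹·Kᵀ·(x' − x̄) = [5, -23]
z = y + H·x̄ = [5, -23] + [-6, 24] = [-1, 1]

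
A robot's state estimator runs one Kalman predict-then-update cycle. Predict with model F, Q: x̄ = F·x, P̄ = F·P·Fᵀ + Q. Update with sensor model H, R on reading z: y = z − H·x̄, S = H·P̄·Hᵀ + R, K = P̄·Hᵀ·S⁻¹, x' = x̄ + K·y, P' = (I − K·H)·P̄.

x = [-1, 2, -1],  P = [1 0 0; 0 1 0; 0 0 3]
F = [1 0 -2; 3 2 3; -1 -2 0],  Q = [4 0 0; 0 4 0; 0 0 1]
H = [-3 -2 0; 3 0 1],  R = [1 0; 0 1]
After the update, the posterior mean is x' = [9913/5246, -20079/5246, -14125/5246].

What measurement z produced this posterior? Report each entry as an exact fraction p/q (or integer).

x̄ = F·x = [1, -2, -3]
P̄ = F·P·Fᵀ + Q = [17 -15 -1; -15 44 -7; -1 -7 6]
S = H·P̄·Hᵀ + R = [150 -46; -46 154]
K = P̄·Hᵀ·S⁻¹ = [-467/10492 3267/10492; -4507/10492 -4889/10492; 689/5246 154/2623]
x' − x̄ = [4667/5246, -9587/5246, 1613/5246] = K·y
y = (KᵀK)⁻¹·Kᵀ·(x' − x̄) = [1, 3]
z = y + H·x̄ = [1, 3] + [1, 0] = [2, 3]

z = [2, 3]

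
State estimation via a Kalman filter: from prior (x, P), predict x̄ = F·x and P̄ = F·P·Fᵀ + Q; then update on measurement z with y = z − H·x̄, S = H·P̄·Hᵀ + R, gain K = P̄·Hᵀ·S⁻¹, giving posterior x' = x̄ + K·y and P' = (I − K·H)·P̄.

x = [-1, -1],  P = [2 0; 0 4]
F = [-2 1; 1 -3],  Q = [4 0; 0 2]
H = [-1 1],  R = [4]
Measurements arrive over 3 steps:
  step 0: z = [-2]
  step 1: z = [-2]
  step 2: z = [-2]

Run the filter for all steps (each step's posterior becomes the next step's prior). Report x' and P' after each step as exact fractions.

step 0: x̄ = F·x = [1, 2]
step 0: P̄ = F·P·Fᵀ + Q = [16 -16; -16 40]
step 0: y = z − H·x̄ = [-3]
step 0: S = H·P̄·Hᵀ + R = [92]
step 0: K = P̄·Hᵀ·S⁻¹ = [-8/23; 14/23]
step 0: x' = x̄ + K·y = [47/23, 4/23]
step 0: P' = (I − K·H)·P̄ = [112/23 80/23; 80/23 136/23]
step 1: x̄ = F·x = [-90/23, 35/23]
step 1: P̄ = F·P·Fᵀ + Q = [356/23 -72/23; -72/23 902/23]
step 1: y = z − H·x̄ = [-171/23]
step 1: S = H·P̄·Hᵀ + R = [1494/23]
step 1: K = P̄·Hᵀ·S⁻¹ = [-214/747; 487/747]
step 1: x' = x̄ + K·y = [-148/83, -276/83]
step 1: P' = (I − K·H)·P̄ = [7580/747 6724/747; 6724/747 8672/747]
step 2: x̄ = F·x = [20/83, 680/83]
step 2: P̄ = F·P·Fᵀ + Q = [1676/83 1964/249; 1964/249 46778/747]
step 2: y = z − H·x̄ = [-826/83]
step 2: S = H·P̄·Hᵀ + R = [53066/747]
step 2: K = P̄·Hᵀ·S⁻¹ = [-4596/26533; 20443/26533]
step 2: x' = x̄ + K·y = [52132/26533, 13934/26533]
step 2: P' = (I − K·H)·P̄ = [479220/26533 460836/26533; 460836/26533 542608/26533]

step 0: x' = [47/23, 4/23], P' = [112/23 80/23; 80/23 136/23]
step 1: x' = [-148/83, -276/83], P' = [7580/747 6724/747; 6724/747 8672/747]
step 2: x' = [52132/26533, 13934/26533], P' = [479220/26533 460836/26533; 460836/26533 542608/26533]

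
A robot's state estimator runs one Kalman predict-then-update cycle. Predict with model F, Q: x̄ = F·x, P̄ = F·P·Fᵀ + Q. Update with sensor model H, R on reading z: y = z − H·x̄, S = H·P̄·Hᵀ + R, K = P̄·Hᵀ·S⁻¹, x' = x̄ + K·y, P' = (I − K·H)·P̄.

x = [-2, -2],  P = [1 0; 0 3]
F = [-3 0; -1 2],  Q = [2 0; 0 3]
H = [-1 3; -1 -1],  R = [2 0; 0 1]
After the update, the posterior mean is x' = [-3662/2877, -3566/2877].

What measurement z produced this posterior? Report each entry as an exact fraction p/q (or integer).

z = [-2, 3]

x̄ = F·x = [6, -2]
P̄ = F·P·Fᵀ + Q = [11 3; 3 16]
S = H·P̄·Hᵀ + R = [139 -43; -43 34]
K = P̄·Hᵀ·S⁻¹ = [-670/2877 -2032/2877; 713/2877 -706/2877]
x' − x̄ = [-20924/2877, 2188/2877] = K·y
y = (KᵀK)⁻¹·Kᵀ·(x' − x̄) = [10, 7]
z = y + H·x̄ = [10, 7] + [-12, -4] = [-2, 3]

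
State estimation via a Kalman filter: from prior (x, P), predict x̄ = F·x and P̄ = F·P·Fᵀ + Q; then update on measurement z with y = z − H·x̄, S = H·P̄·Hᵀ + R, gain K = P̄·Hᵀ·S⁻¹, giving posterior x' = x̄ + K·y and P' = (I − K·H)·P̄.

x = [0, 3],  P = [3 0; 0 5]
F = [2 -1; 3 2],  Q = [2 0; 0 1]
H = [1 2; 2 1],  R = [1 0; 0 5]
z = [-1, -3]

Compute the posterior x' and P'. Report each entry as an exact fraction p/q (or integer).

x' = [-1171/563, 338/563]
P' = [17903/9008 -1267/1126; -1267/1126 492/563]

x̄ = F·x = [-3, 6]
P̄ = F·P·Fᵀ + Q = [19 8; 8 48]
y = z − H·x̄ = [-10, -3]
S = H·P̄·Hᵀ + R = [244 174; 174 161]
K = P̄·Hᵀ·S⁻¹ = [-2369/9008 2567/4504; 701/1126 -155/563]
x' = x̄ + K·y = [-1171/563, 338/563]
P' = (I − K·H)·P̄ = [17903/9008 -1267/1126; -1267/1126 492/563]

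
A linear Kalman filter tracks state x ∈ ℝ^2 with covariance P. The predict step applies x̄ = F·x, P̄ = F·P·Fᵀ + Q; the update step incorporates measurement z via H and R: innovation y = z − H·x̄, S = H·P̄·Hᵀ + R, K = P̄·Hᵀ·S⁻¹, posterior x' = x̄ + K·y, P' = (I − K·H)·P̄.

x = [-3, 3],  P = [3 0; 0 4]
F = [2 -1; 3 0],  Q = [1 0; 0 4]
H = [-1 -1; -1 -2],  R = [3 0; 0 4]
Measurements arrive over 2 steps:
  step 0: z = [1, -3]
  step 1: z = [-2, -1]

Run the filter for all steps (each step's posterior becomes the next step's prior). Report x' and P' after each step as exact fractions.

step 0: x̄ = F·x = [-9, -9]
step 0: P̄ = F·P·Fᵀ + Q = [17 18; 18 31]
step 0: y = z − H·x̄ = [-17, -30]
step 0: S = H·P̄·Hᵀ + R = [87 133; 133 217]
step 0: K = P̄·Hᵀ·S⁻¹ = [-39/85 22/595; 1/170 -443/1190]
step 0: x' = x̄ + K·y = [-1374/595, 2461/1190]
step 0: P' = (I − K·H)·P̄ = [1726/595 -907/595; -907/595 1793/1190]
step 1: x̄ = F·x = [-7957/1190, -4122/595]
step 1: P̄ = F·P·Fᵀ + Q = [24047/1190 13077/595; 13077/595 17914/595]
step 1: y = z − H·x̄ = [-1093/70, -5127/238]
step 1: S = H·P̄·Hᵀ + R = [6809/70 2049/14; 2049/14 55347/238]
step 1: K = P̄·Hᵀ·S⁻¹ = [-166388/476039 -79885/1428117; -32916/476039 -442610/1428117]
step 1: x' = x̄ + K·y = [-11403/476039, 394327/476039]
step 1: P' = (I − K·H)·P̄ = [2675444/1428117 -1177952/1428117; -1177952/1428117 1474196/1428117]

step 0: x' = [-1374/595, 2461/1190], P' = [1726/595 -907/595; -907/595 1793/1190]
step 1: x' = [-11403/476039, 394327/476039], P' = [2675444/1428117 -1177952/1428117; -1177952/1428117 1474196/1428117]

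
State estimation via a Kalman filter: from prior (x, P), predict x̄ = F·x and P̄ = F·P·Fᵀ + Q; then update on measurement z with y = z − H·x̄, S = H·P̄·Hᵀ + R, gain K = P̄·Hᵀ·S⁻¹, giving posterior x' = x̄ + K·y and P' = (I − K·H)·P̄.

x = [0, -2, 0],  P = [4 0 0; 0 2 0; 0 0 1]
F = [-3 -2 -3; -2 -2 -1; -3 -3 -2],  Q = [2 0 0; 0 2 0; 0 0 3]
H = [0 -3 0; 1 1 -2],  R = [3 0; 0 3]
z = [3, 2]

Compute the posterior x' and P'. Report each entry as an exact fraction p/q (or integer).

x' = [-4715/1954, -1883/1954, -2415/977]
P' = [19897/1954 833/1954 5187/977; 833/1954 641/1954 379/977; 5187/977 379/977 3431/977]

x̄ = F·x = [4, 4, 6]
P̄ = F·P·Fᵀ + Q = [55 35 54; 35 27 38; 54 38 61]
y = z − H·x̄ = [15, 6]
S = H·P̄·Hᵀ + R = [246 42; 42 31]
K = P̄·Hᵀ·S⁻¹ = [-833/1954 -3/977; -641/1954 -7/977; -379/977 -432/977]
x' = x̄ + K·y = [-4715/1954, -1883/1954, -2415/977]
P' = (I − K·H)·P̄ = [19897/1954 833/1954 5187/977; 833/1954 641/1954 379/977; 5187/977 379/977 3431/977]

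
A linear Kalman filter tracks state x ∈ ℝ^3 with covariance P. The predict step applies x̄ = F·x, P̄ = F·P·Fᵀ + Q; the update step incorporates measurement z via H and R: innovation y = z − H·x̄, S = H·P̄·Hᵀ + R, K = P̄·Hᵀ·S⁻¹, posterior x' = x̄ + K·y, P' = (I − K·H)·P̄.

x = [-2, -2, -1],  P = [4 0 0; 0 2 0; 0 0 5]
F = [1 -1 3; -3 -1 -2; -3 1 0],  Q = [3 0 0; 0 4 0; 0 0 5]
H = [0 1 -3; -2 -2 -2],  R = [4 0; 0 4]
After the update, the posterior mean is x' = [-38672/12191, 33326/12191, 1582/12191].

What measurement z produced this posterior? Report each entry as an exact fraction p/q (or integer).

z = [2, 1]

x̄ = F·x = [-3, 10, 4]
P̄ = F·P·Fᵀ + Q = [54 -40 -14; -40 62 34; -14 34 43]
S = H·P̄·Hᵀ + R = [249 266; 266 480]
K = P̄·Hᵀ·S⁻¹ = [240/12191 -133/12191; 2648/12191 -4312/12191; -3021/12191 -1526/12191]
x' − x̄ = [-2099/12191, -88584/12191, -47182/12191] = K·y
y = (KᵀK)⁻¹·Kᵀ·(x' − x̄) = [4, 23]
z = y + H·x̄ = [4, 23] + [-2, -22] = [2, 1]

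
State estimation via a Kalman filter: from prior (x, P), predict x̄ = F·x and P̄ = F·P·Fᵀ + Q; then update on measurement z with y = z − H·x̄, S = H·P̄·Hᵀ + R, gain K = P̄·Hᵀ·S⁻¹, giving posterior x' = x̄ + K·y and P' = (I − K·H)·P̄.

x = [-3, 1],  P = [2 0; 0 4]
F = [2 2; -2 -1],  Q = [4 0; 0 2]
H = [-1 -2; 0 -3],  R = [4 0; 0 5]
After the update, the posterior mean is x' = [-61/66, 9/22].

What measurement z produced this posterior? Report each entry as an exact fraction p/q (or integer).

x̄ = F·x = [-4, 5]
P̄ = F·P·Fᵀ + Q = [28 -16; -16 14]
S = H·P̄·Hᵀ + R = [24 36; 36 131]
K = P̄·Hᵀ·S⁻¹ = [-43/66 6/11; -5/154 -24/77]
x' − x̄ = [203/66, -101/22] = K·y
y = (KᵀK)⁻¹·Kᵀ·(x' − x̄) = [7, 14]
z = y + H·x̄ = [7, 14] + [-6, -15] = [1, -1]

z = [1, -1]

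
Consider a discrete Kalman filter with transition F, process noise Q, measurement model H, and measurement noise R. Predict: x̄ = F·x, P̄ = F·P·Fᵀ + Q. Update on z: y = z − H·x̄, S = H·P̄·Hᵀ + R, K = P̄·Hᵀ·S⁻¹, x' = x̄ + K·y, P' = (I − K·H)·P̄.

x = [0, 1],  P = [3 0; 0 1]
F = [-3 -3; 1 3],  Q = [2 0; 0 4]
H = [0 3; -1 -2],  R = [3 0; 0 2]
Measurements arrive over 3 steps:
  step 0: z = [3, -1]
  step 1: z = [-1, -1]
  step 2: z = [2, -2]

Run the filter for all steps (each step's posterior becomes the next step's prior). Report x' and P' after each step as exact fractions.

step 0: x̄ = F·x = [-3, 3]
step 0: P̄ = F·P·Fᵀ + Q = [38 -18; -18 16]
step 0: y = z − H·x̄ = [-6, 2]
step 0: S = H·P̄·Hᵀ + R = [147 -42; -42 32]
step 0: K = P̄·Hᵀ·S⁻¹ = [-151/245 -61/70; 79/245 -1/70]
step 0: x' = x̄ + K·y = [-256/245, 254/245]
step 0: P' = (I − K·H)·P̄ = [729/245 -151/245; -151/245 79/245]
step 1: x̄ = F·x = [6/245, 506/245]
step 1: P̄ = F·P·Fᵀ + Q = [5044/245 -1086/245; -1086/245 1514/245]
step 1: y = z − H·x̄ = [-1763/245, 773/245]
step 1: S = H·P̄·Hᵀ + R = [14361/245 -5826/245; -5826/245 7246/245]
step 1: K = P̄·Hᵀ·S⁻¹ = [-27442/47699 -40970/47699; 14692/47699 -971/47699]
step 1: x' = x̄ + K·y = [69374/47699, -10273/47699]
step 1: P' = (I − K·H)·P̄ = [136824/47699 -27442/47699; -27442/47699 14692/47699]
step 2: x̄ = F·x = [-177303/47699, 38555/47699]
step 2: P̄ = F·P·Fᵀ + Q = [965086/47699 -213396/47699; -213396/47699 295196/47699]
step 2: y = z − H·x̄ = [-20267/47699, -195591/47699]
step 2: S = H·P̄·Hᵀ + R = [2799861/47699 -1130988/47699; -1130988/47699 1387684/47699]
step 2: K = P̄·Hᵀ·S⁻¹ = [-201206/350245 -599699/700490; 1402088/4553185 -94249/4553185]
step 2: x' = x̄ + K·y = [3751/100070, 495866/650455]
step 2: P' = (I − K·H)·P̄ = [1002111/350245 -201206/350245; -201206/350245 1402088/4553185]

step 0: x' = [-256/245, 254/245], P' = [729/245 -151/245; -151/245 79/245]
step 1: x' = [69374/47699, -10273/47699], P' = [136824/47699 -27442/47699; -27442/47699 14692/47699]
step 2: x' = [3751/100070, 495866/650455], P' = [1002111/350245 -201206/350245; -201206/350245 1402088/4553185]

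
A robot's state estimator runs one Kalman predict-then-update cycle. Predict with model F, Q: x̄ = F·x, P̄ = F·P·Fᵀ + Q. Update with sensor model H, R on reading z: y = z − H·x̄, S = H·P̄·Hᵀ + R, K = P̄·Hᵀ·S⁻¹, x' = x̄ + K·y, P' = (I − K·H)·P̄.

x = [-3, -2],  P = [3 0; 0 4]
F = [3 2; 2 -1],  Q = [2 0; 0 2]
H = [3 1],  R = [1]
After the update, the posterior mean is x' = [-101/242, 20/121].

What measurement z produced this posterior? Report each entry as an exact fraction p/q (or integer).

z = [-1]

x̄ = F·x = [-13, -4]
P̄ = F·P·Fᵀ + Q = [45 10; 10 18]
S = H·P̄·Hᵀ + R = [484]
K = P̄·Hᵀ·S⁻¹ = [145/484; 12/121]
x' − x̄ = [3045/242, 504/121] = K·y
y = (KᵀK)⁻¹·Kᵀ·(x' − x̄) = [42]
z = y + H·x̄ = [42] + [-43] = [-1]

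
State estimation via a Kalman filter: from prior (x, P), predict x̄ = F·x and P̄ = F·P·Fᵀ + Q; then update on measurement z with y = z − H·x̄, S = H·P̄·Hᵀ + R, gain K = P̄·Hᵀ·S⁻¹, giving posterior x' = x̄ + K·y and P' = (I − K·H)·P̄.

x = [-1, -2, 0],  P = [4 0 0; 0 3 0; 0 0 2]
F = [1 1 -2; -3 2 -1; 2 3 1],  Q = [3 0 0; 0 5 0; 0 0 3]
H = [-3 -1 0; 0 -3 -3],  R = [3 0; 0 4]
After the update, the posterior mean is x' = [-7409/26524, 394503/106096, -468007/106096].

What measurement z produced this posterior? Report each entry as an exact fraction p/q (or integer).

x̄ = F·x = [-3, -1, -8]
P̄ = F·P·Fᵀ + Q = [18 -2 13; -2 55 -8; 13 -8 48]
S = H·P̄·Hᵀ + R = [208 240; 240 787]
K = P̄·Hᵀ·S⁻¹ = [-8251/26524 351/6631; -4723/106096 -1098/6631; 4403/106096 -1095/6631]
x' − x̄ = [72163/26524, 500599/106096, 380761/106096] = K·y
y = (KᵀK)⁻¹·Kᵀ·(x' − x̄) = [-13, -25]
z = y + H·x̄ = [-13, -25] + [10, 27] = [-3, 2]

z = [-3, 2]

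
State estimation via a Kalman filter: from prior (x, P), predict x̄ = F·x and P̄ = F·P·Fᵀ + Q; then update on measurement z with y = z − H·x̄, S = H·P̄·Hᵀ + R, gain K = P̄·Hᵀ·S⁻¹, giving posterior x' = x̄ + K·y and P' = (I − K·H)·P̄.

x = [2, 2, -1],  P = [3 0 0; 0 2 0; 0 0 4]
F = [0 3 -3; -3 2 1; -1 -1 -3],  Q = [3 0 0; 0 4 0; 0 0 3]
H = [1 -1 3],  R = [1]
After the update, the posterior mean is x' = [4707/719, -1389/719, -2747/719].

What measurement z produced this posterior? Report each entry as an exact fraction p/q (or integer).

x̄ = F·x = [9, -3, -1]
P̄ = F·P·Fᵀ + Q = [57 0 30; 0 43 -7; 30 -7 44]
S = H·P̄·Hᵀ + R = [719]
K = P̄·Hᵀ·S⁻¹ = [147/719; -64/719; 169/719]
x' − x̄ = [-1764/719, 768/719, -2028/719] = K·y
y = (KᵀK)⁻¹·Kᵀ·(x' − x̄) = [-12]
z = y + H·x̄ = [-12] + [9] = [-3]

z = [-3]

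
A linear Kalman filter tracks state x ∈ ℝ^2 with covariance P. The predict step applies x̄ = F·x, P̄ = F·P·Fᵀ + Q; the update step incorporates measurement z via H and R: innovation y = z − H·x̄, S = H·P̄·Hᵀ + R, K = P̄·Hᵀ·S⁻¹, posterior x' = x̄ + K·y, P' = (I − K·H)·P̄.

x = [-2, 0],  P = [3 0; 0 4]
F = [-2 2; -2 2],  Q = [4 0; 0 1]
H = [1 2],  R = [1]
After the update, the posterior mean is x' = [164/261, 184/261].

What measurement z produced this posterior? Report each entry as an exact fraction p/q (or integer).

z = [2]

x̄ = F·x = [4, 4]
P̄ = F·P·Fᵀ + Q = [32 28; 28 29]
S = H·P̄·Hᵀ + R = [261]
K = P̄·Hᵀ·S⁻¹ = [88/261; 86/261]
x' − x̄ = [-880/261, -860/261] = K·y
y = (KᵀK)⁻¹·Kᵀ·(x' − x̄) = [-10]
z = y + H·x̄ = [-10] + [12] = [2]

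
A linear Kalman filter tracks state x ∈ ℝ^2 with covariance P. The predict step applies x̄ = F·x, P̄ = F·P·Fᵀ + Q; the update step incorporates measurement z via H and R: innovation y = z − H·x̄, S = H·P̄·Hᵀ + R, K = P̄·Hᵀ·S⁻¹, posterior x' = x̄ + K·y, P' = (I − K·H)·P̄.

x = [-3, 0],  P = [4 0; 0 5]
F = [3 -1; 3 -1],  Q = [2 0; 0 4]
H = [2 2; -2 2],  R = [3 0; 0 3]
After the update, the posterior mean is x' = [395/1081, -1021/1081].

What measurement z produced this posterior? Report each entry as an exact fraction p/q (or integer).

x̄ = F·x = [-9, -9]
P̄ = F·P·Fᵀ + Q = [43 41; 41 45]
S = H·P̄·Hᵀ + R = [683 8; 8 27]
K = P̄·Hᵀ·S⁻¹ = [4568/18377 -4076/18377; 4580/18377 4088/18377]
x' − x̄ = [10124/1081, 8708/1081] = K·y
y = (KᵀK)⁻¹·Kᵀ·(x' − x̄) = [35, -3]
z = y + H·x̄ = [35, -3] + [-36, 0] = [-1, -3]

z = [-1, -3]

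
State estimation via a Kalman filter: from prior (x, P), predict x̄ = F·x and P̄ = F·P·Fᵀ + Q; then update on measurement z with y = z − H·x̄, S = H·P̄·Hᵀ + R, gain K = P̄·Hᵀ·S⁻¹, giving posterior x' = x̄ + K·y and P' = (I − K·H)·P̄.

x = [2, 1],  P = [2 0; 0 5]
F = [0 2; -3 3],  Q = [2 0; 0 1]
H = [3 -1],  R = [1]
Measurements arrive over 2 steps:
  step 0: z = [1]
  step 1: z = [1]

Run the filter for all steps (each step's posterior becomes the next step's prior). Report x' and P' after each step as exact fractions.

step 0: x' = [-122/83, -457/83], P' = [530/83 1554/83; 1554/83 4636/83]
step 1: x' = [-382/2239, -56635/38063], P' = [2728/2239 7077/2239; 7077/2239 684983/76126]

step 0: x̄ = F·x = [2, -3]
step 0: P̄ = F·P·Fᵀ + Q = [22 30; 30 64]
step 0: y = z − H·x̄ = [-8]
step 0: S = H·P̄·Hᵀ + R = [83]
step 0: K = P̄·Hᵀ·S⁻¹ = [36/83; 26/83]
step 0: x' = x̄ + K·y = [-122/83, -457/83]
step 0: P' = (I − K·H)·P̄ = [530/83 1554/83; 1554/83 4636/83]
step 1: x̄ = F·x = [-914/83, -1005/83]
step 1: P̄ = F·P·Fᵀ + Q = [18710/83 18492/83; 18492/83 18605/83]
step 1: y = z − H·x̄ = [1820/83]
step 1: S = H·P̄·Hᵀ + R = [76126/83]
step 1: K = P̄·Hᵀ·S⁻¹ = [1107/2239; 36871/76126]
step 1: x' = x̄ + K·y = [-382/2239, -56635/38063]
step 1: P' = (I − K·H)·P̄ = [2728/2239 7077/2239; 7077/2239 684983/76126]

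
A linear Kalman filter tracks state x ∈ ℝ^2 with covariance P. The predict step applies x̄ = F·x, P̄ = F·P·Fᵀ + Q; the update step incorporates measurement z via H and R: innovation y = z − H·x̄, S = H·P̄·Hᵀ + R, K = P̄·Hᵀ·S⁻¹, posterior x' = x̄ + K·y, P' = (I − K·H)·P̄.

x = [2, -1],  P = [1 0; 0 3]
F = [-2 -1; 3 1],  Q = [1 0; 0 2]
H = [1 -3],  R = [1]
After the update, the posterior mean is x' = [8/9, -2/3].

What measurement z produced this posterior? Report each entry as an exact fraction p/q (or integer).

z = [3]

x̄ = F·x = [-3, 5]
P̄ = F·P·Fᵀ + Q = [8 -9; -9 14]
S = H·P̄·Hᵀ + R = [189]
K = P̄·Hᵀ·S⁻¹ = [5/27; -17/63]
x' − x̄ = [35/9, -17/3] = K·y
y = (KᵀK)⁻¹·Kᵀ·(x' − x̄) = [21]
z = y + H·x̄ = [21] + [-18] = [3]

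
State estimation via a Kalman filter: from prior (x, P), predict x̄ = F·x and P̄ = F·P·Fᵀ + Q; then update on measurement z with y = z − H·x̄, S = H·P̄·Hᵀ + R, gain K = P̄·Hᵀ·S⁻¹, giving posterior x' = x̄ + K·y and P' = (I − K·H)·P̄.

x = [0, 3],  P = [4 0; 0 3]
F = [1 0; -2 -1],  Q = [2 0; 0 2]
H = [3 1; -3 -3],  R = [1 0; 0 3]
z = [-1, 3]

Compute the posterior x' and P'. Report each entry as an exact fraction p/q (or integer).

x' = [8/805, -171/161]
P' = [254/805 -76/161; -76/161 153/161]

x̄ = F·x = [0, -3]
P̄ = F·P·Fᵀ + Q = [6 -8; -8 21]
y = z − H·x̄ = [2, -6]
S = H·P̄·Hᵀ + R = [28 -21; -21 102]
K = P̄·Hᵀ·S⁻¹ = [382/805 18/115; -75/161 -11/23]
x' = x̄ + K·y = [8/805, -171/161]
P' = (I − K·H)·P̄ = [254/805 -76/161; -76/161 153/161]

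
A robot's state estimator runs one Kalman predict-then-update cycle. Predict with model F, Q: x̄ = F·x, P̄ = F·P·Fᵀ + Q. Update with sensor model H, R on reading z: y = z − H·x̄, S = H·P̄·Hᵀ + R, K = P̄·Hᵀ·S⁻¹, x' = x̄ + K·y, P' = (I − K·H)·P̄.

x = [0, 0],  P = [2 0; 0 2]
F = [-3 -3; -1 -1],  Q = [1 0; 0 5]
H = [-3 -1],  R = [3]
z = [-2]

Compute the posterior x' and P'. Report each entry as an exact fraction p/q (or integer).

x̄ = F·x = [0, 0]
P̄ = F·P·Fᵀ + Q = [37 12; 12 9]
y = z − H·x̄ = [-2]
S = H·P̄·Hᵀ + R = [417]
K = P̄·Hᵀ·S⁻¹ = [-41/139; -15/139]
x' = x̄ + K·y = [82/139, 30/139]
P' = (I − K·H)·P̄ = [100/139 -177/139; -177/139 576/139]

x' = [82/139, 30/139]
P' = [100/139 -177/139; -177/139 576/139]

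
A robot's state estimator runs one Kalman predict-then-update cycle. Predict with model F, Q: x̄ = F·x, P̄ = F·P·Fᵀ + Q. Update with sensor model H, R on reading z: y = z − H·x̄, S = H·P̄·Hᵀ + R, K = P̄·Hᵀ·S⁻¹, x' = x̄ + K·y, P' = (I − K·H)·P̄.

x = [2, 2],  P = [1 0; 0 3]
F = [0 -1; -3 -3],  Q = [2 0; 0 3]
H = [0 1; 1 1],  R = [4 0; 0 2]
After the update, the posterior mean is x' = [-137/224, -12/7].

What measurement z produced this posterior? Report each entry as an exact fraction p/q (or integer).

z = [1, -3]

x̄ = F·x = [-2, -12]
P̄ = F·P·Fᵀ + Q = [5 9; 9 39]
S = H·P̄·Hᵀ + R = [43 48; 48 64]
K = P̄·Hᵀ·S⁻¹ = [-3/14 85/224; 3/7 3/7]
x' − x̄ = [311/224, 72/7] = K·y
y = (KᵀK)⁻¹·Kᵀ·(x' − x̄) = [13, 11]
z = y + H·x̄ = [13, 11] + [-12, -14] = [1, -3]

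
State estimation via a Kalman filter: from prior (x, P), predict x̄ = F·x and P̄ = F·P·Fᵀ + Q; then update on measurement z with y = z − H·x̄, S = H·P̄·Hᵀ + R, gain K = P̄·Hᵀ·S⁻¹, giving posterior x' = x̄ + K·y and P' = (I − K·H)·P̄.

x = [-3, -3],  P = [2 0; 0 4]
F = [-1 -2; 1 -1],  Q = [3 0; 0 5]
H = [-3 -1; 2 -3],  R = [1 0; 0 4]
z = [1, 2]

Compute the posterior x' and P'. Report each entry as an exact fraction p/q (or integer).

x' = [-121/4109, -10036/12327]
P' = [873/8218 -191/4109; -191/4109 3922/12327]

x̄ = F·x = [9, 0]
P̄ = F·P·Fᵀ + Q = [21 6; 6 11]
y = z − H·x̄ = [28, -16]
S = H·P̄·Hᵀ + R = [237 -51; -51 115]
K = P̄·Hᵀ·S⁻¹ = [-2237/8218 723/8218; -2203/12327 -1076/4109]
x' = x̄ + K·y = [-121/4109, -10036/12327]
P' = (I − K·H)·P̄ = [873/8218 -191/4109; -191/4109 3922/12327]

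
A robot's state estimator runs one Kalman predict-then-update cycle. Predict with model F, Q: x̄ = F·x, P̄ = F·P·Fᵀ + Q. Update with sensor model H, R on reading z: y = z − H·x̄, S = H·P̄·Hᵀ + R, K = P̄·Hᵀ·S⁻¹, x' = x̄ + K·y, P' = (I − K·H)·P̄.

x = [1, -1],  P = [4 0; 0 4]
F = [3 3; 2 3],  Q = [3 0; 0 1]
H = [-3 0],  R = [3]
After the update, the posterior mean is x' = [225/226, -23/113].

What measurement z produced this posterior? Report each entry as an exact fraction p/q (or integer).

z = [-3]

x̄ = F·x = [0, -1]
P̄ = F·P·Fᵀ + Q = [75 60; 60 53]
S = H·P̄·Hᵀ + R = [678]
K = P̄·Hᵀ·S⁻¹ = [-75/226; -30/113]
x' − x̄ = [225/226, 90/113] = K·y
y = (KᵀK)⁻¹·Kᵀ·(x' − x̄) = [-3]
z = y + H·x̄ = [-3] + [0] = [-3]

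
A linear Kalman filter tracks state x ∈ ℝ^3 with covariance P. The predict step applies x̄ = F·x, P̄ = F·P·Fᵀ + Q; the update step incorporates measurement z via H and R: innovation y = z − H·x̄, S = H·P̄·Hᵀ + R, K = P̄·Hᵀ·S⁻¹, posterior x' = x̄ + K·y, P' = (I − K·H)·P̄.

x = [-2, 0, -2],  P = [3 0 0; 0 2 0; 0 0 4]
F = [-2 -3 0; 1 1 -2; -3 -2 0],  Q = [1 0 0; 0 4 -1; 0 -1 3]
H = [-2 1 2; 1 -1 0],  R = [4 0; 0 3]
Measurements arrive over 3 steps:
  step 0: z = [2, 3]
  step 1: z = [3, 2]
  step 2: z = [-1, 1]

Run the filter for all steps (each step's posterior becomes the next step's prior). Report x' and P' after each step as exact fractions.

step 0: x̄ = F·x = [4, 2, 6]
step 0: P̄ = F·P·Fᵀ + Q = [31 -12 30; -12 25 -14; 30 -14 38]
step 0: y = z − H·x̄ = [-4, 1]
step 0: S = H·P̄·Hᵀ + R = [57 -35; -35 83]
step 0: K = P̄·Hᵀ·S⁻¹ = [343/3506 1961/3506; 224/1753 -687/1753; 853/1753 1289/1753]
step 0: x' = x̄ + K·y = [14613/3506, 1923/1753, 8395/1753]
step 0: P' = (I − K·H)·P̄ = [29165/3506 11641/1753 9105/1753; 11641/1753 13702/1753 5238/1753; 9105/1753 5238/1753 8192/1753]
step 1: x̄ = F·x = [-20382/1753, -15121/3506, -51531/3506]
step 1: P̄ = F·P·Fᵀ + Q = [323093/1753 -60628/1753 321040/1753; -60628/1753 67949/3506 -111055/3506; 321040/1753 -111055/3506 662003/3506]
step 1: y = z − H·x̄ = [47173/3506, 32655/3506]
step 1: S = H·P̄·Hᵀ + R = [218893/3506 -217819/3506; -217819/3506 967165/3506]
step 1: K = P̄·Hᵀ·S⁻¹ = [443119/1735232 1476697/1735232; 2102945/7808544 -1053961/7808544; 3393335/5856408 5324633/5856408]
step 1: x' = x̄ + K·y = [-459271/1735232, -15199049/7808544, 9173737/5856408]
step 1: P' = (I − K·H)·P̄ = [12941545/1735232 4255727/867616 1196507/216904; 4255727/867616 6910571/1301424 2721965/976068; 1196507/216904 2721965/976068 3865808/732051]
step 2: x̄ = F·x = [8288431/1301424, -250374403/46851264, 73196513/15617088]
step 2: P̄ = F·P·Fᵀ + Q = [14910357/108452 -21570095/1301424 60895685/433808; -21570095/1301424 678473363/46851264 -222811153/15617088; 60895685/433808 -222811153/15617088 782020283/5205696]
step 2: y = z − H·x̄ = [19005847/2465856, -501906655/46851264]
step 2: S = H·P̄·Hᵀ + R = [136957553/2465856 -73697747/2465856; -73697747/2465856 8813348219/46851264]
step 2: K = P̄·Hᵀ·S⁻¹ = [120609547835/447657448556 385776799001/447657448556; 62405159707/223828724278 -27037034517/223828724278; 66101603992/111914362139 102503329783/111914362139]
step 2: x' = x̄ + K·y = [-352112029561/447657448556, -425510829957/223828724278, -64072075442/111914362139]
step 2: P' = (I − K·H)·P̄ = [3415194355345/447657448556 1128931979171/223828724278 631870367961/111914362139; 1128931979171/223828724278 605021541361/111914362139 324360378612/111914362139; 631870367961/111914362139 324360378612/111914362139 601893386639/111914362139]

step 0: x' = [14613/3506, 1923/1753, 8395/1753], P' = [29165/3506 11641/1753 9105/1753; 11641/1753 13702/1753 5238/1753; 9105/1753 5238/1753 8192/1753]
step 1: x' = [-459271/1735232, -15199049/7808544, 9173737/5856408], P' = [12941545/1735232 4255727/867616 1196507/216904; 4255727/867616 6910571/1301424 2721965/976068; 1196507/216904 2721965/976068 3865808/732051]
step 2: x' = [-352112029561/447657448556, -425510829957/223828724278, -64072075442/111914362139], P' = [3415194355345/447657448556 1128931979171/223828724278 631870367961/111914362139; 1128931979171/223828724278 605021541361/111914362139 324360378612/111914362139; 631870367961/111914362139 324360378612/111914362139 601893386639/111914362139]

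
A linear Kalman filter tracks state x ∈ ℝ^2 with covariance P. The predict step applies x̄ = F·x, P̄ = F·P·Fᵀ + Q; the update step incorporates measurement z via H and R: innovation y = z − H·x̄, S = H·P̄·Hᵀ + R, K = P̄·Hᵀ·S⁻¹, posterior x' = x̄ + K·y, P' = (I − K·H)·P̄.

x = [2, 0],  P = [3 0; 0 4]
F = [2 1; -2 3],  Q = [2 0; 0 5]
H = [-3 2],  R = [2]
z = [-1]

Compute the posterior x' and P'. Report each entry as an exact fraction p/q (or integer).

x' = [239/188, 255/188]
P' = [963/94 1431/94; 1431/94 2173/94]

x̄ = F·x = [4, -4]
P̄ = F·P·Fᵀ + Q = [18 0; 0 53]
y = z − H·x̄ = [19]
S = H·P̄·Hᵀ + R = [376]
K = P̄·Hᵀ·S⁻¹ = [-27/188; 53/188]
x' = x̄ + K·y = [239/188, 255/188]
P' = (I − K·H)·P̄ = [963/94 1431/94; 1431/94 2173/94]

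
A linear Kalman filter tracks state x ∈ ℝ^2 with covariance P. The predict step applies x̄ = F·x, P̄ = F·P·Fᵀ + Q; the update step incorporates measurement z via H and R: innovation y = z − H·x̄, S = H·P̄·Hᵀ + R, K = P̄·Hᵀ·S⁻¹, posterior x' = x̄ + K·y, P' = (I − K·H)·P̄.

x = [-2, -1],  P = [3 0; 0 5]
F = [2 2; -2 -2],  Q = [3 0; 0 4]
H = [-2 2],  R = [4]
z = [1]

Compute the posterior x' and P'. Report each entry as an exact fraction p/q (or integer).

x̄ = F·x = [-6, 6]
P̄ = F·P·Fᵀ + Q = [35 -32; -32 36]
y = z − H·x̄ = [-23]
S = H·P̄·Hᵀ + R = [544]
K = P̄·Hᵀ·S⁻¹ = [-67/272; 1/4]
x' = x̄ + K·y = [-91/272, 1/4]
P' = (I − K·H)·P̄ = [271/136 3/2; 3/2 2]

x' = [-91/272, 1/4]
P' = [271/136 3/2; 3/2 2]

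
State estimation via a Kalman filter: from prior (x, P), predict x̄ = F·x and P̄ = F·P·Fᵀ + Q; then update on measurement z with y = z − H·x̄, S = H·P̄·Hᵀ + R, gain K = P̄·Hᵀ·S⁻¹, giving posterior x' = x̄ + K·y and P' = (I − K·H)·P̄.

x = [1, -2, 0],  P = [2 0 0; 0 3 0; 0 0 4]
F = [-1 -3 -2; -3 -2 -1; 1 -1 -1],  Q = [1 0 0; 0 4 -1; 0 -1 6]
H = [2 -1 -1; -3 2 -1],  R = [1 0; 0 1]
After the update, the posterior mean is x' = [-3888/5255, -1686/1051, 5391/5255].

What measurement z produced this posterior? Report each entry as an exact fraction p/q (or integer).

z = [-1, -2]

x̄ = F·x = [5, 1, 3]
P̄ = F·P·Fᵀ + Q = [46 32 15; 32 38 3; 15 3 15]
S = H·P̄·Hᵀ + R = [56 -101; -101 276]
K = P̄·Hᵀ·S⁻¹ = [3431/5255 -439/5255; 805/1051 207/1051; -2142/5255 -1812/5255]
x' − x̄ = [-30163/5255, -2737/1051, -10374/5255] = K·y
y = (KᵀK)⁻¹·Kᵀ·(x' − x̄) = [-7, 14]
z = y + H·x̄ = [-7, 14] + [6, -16] = [-1, -2]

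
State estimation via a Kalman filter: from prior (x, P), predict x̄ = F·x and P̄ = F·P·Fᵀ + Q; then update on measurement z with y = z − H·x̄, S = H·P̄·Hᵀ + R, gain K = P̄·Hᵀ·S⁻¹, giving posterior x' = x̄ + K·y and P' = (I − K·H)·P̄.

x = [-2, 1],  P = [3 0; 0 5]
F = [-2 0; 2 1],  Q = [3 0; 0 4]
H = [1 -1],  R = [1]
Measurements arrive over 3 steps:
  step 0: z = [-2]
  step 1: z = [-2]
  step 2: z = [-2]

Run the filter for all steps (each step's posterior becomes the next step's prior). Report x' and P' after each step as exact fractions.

step 0: x̄ = F·x = [4, -3]
step 0: P̄ = F·P·Fᵀ + Q = [15 -12; -12 21]
step 0: y = z − H·x̄ = [-9]
step 0: S = H·P̄·Hᵀ + R = [61]
step 0: K = P̄·Hᵀ·S⁻¹ = [27/61; -33/61]
step 0: x' = x̄ + K·y = [1/61, 114/61]
step 0: P' = (I − K·H)·P̄ = [186/61 159/61; 159/61 192/61]
step 1: x̄ = F·x = [-2/61, 116/61]
step 1: P̄ = F·P·Fᵀ + Q = [927/61 -1062/61; -1062/61 1816/61]
step 1: y = z − H·x̄ = [-4/61]
step 1: S = H·P̄·Hᵀ + R = [4928/61]
step 1: K = P̄·Hᵀ·S⁻¹ = [1989/4928; -1439/2464]
step 1: x' = x̄ + K·y = [-73/1232, 1195/616]
step 1: P' = (I − K·H)·P̄ = [10035/4928 4023/2464; 4023/2464 2731/1232]
step 2: x̄ = F·x = [73/616, 51/28]
step 2: P̄ = F·P·Fᵀ + Q = [13731/1232 -639/56; -639/56 585/28]
step 2: y = z − H·x̄ = [-183/616]
step 2: S = H·P̄·Hᵀ + R = [68819/1232]
step 2: K = P̄·Hᵀ·S⁻¹ = [27789/68819; -39798/68819]
step 2: x' = x̄ + K·y = [-100/68819, 137172/68819]
step 2: P' = (I − K·H)·P̄ = [140199/68819 112410/68819; 112410/68819 152208/68819]

step 0: x' = [1/61, 114/61], P' = [186/61 159/61; 159/61 192/61]
step 1: x' = [-73/1232, 1195/616], P' = [10035/4928 4023/2464; 4023/2464 2731/1232]
step 2: x' = [-100/68819, 137172/68819], P' = [140199/68819 112410/68819; 112410/68819 152208/68819]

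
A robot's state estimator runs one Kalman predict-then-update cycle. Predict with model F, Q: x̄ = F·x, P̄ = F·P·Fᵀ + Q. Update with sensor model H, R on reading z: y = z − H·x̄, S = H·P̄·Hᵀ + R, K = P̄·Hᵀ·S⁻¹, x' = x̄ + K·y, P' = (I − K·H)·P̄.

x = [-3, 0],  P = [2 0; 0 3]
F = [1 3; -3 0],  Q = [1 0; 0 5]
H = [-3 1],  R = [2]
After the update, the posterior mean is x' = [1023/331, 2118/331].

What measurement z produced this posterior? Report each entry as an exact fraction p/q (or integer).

x̄ = F·x = [-3, 9]
P̄ = F·P·Fᵀ + Q = [30 -6; -6 23]
S = H·P̄·Hᵀ + R = [331]
K = P̄·Hᵀ·S⁻¹ = [-96/331; 41/331]
x' − x̄ = [2016/331, -861/331] = K·y
y = (KᵀK)⁻¹·Kᵀ·(x' − x̄) = [-21]
z = y + H·x̄ = [-21] + [18] = [-3]

z = [-3]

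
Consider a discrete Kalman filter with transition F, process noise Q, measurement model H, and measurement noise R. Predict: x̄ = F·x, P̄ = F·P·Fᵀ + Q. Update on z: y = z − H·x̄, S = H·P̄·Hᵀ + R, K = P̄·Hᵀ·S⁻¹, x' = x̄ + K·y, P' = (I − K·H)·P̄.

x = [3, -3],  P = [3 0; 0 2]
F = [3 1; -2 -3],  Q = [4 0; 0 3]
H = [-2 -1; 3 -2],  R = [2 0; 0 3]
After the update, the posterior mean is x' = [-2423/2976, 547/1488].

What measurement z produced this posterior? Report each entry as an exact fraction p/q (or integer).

x̄ = F·x = [6, 3]
P̄ = F·P·Fᵀ + Q = [33 -24; -24 33]
S = H·P̄·Hᵀ + R = [71 -156; -156 720]
K = P̄·Hᵀ·S⁻¹ = [-203/744 1295/8928; -149/372 -1243/4464]
x' − x̄ = [-20279/2976, -3917/1488] = K·y
y = (KᵀK)⁻¹·Kᵀ·(x' − x̄) = [17, -15]
z = y + H·x̄ = [17, -15] + [-15, 12] = [2, -3]

z = [2, -3]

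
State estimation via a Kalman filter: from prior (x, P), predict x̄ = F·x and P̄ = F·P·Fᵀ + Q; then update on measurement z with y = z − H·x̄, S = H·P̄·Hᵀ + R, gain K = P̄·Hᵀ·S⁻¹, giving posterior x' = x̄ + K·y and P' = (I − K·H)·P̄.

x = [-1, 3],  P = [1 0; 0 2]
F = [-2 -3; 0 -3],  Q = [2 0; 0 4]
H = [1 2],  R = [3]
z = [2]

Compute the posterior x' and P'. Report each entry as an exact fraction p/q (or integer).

x' = [311/187, -9/187]
P' = [888/187 -354/187; -354/187 270/187]

x̄ = F·x = [-7, -9]
P̄ = F·P·Fᵀ + Q = [24 18; 18 22]
y = z − H·x̄ = [27]
S = H·P̄·Hᵀ + R = [187]
K = P̄·Hᵀ·S⁻¹ = [60/187; 62/187]
x' = x̄ + K·y = [311/187, -9/187]
P' = (I − K·H)·P̄ = [888/187 -354/187; -354/187 270/187]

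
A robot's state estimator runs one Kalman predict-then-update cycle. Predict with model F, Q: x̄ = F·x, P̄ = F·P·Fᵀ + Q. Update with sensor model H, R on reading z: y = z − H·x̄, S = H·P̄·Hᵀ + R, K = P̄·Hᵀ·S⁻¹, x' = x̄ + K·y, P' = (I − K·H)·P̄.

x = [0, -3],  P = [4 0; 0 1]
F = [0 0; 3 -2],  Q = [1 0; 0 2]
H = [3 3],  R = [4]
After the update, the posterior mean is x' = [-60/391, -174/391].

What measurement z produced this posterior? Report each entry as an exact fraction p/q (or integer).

z = [-2]

x̄ = F·x = [0, 6]
P̄ = F·P·Fᵀ + Q = [1 0; 0 42]
S = H·P̄·Hᵀ + R = [391]
K = P̄·Hᵀ·S⁻¹ = [3/391; 126/391]
x' − x̄ = [-60/391, -2520/391] = K·y
y = (KᵀK)⁻¹·Kᵀ·(x' − x̄) = [-20]
z = y + H·x̄ = [-20] + [18] = [-2]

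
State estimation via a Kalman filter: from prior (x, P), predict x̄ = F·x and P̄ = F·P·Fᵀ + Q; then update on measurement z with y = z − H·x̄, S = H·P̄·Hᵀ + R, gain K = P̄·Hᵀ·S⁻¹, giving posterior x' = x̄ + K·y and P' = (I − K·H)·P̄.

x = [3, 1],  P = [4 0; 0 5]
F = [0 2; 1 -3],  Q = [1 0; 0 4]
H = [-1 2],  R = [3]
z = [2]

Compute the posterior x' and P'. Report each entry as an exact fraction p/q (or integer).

x' = [97/89, 136/89]
P' = [915/356 84/89; 84/89 93/89]

x̄ = F·x = [2, 0]
P̄ = F·P·Fᵀ + Q = [21 -30; -30 53]
y = z − H·x̄ = [4]
S = H·P̄·Hᵀ + R = [356]
K = P̄·Hᵀ·S⁻¹ = [-81/356; 34/89]
x' = x̄ + K·y = [97/89, 136/89]
P' = (I − K·H)·P̄ = [915/356 84/89; 84/89 93/89]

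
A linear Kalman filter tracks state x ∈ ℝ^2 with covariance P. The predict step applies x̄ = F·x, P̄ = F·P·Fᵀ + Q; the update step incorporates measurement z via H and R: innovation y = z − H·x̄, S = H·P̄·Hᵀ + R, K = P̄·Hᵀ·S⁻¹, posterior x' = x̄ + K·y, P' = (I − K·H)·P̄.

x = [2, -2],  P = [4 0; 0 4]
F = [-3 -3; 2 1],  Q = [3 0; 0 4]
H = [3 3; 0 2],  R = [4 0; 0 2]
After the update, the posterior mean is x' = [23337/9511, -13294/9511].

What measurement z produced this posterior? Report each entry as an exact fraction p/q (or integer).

z = [3, -3]

x̄ = F·x = [0, 2]
P̄ = F·P·Fᵀ + Q = [75 -36; -36 24]
S = H·P̄·Hᵀ + R = [247 -72; -72 98]
K = P̄·Hᵀ·S⁻¹ = [3141/9511 -4680/9511; -36/9511 4632/9511]
x' − x̄ = [23337/9511, -32316/9511] = K·y
y = (KᵀK)⁻¹·Kᵀ·(x' − x̄) = [-3, -7]
z = y + H·x̄ = [-3, -7] + [6, 4] = [3, -3]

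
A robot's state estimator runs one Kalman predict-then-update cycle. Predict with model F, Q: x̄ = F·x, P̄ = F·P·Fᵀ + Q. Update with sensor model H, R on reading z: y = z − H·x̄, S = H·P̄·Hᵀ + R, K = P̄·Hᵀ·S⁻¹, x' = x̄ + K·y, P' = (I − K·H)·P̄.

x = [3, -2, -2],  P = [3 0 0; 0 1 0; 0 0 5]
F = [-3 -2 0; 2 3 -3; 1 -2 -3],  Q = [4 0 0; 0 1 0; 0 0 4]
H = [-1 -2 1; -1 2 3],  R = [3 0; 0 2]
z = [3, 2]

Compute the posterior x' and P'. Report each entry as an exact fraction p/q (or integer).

x̄ = F·x = [-5, 6, 13]
P̄ = F·P·Fᵀ + Q = [35 -24 -5; -24 67 45; -5 45 56]
y = z − H·x̄ = [-3, -54]
S = H·P̄·Hᵀ + R = [96 -225; -225 1475]
K = P̄·Hᵀ·S⁻¹ = [-410/3639 -2536/30325; -1198/3639 4501/30325; 656/3639 6241/30325]
x' = x̄ + K·y = [-4431/30325, -31154/30325, 40811/30325]
P' = (I − K·H)·P̄ = [2520541/90975 -620506/90975 1248779/90975; -620506/90975 192196/90975 -325964/90975; 1248779/90975 -325964/90975 646051/90975]

x' = [-4431/30325, -31154/30325, 40811/30325]
P' = [2520541/90975 -620506/90975 1248779/90975; -620506/90975 192196/90975 -325964/90975; 1248779/90975 -325964/90975 646051/90975]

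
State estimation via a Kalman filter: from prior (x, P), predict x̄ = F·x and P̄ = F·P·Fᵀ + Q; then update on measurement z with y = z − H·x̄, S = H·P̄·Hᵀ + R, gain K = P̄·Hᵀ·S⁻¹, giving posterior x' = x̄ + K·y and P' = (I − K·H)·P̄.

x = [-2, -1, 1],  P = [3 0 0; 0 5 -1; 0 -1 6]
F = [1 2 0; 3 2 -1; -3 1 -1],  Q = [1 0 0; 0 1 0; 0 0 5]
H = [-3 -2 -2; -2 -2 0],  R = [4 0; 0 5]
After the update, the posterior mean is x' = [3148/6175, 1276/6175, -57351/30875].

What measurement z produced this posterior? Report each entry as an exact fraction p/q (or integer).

x̄ = F·x = [-4, -9, 4]
P̄ = F·P·Fᵀ + Q = [24 31 3; 31 58 -8; 3 -8 45]
S = H·P̄·Hᵀ + R = [976 666; 666 581]
K = P̄·Hᵀ·S⁻¹ = [-404/6175 -706/6175; 1283/24700 -4519/12350; -54883/123500 32519/61750]
x' − x̄ = [27848/6175, 56851/6175, -180851/30875] = K·y
y = (KᵀK)⁻¹·Kᵀ·(x' − x̄) = [-20, -28]
z = y + H·x̄ = [-20, -28] + [22, 26] = [2, -2]

z = [2, -2]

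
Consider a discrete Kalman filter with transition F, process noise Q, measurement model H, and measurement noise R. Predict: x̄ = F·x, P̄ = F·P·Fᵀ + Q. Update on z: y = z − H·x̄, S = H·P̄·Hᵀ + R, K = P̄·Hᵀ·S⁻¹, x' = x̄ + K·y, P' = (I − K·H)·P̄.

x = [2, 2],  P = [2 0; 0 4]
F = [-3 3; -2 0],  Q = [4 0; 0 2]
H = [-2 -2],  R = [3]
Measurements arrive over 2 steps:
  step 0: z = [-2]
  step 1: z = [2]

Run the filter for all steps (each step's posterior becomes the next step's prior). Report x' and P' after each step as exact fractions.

step 0: x̄ = F·x = [0, -4]
step 0: P̄ = F·P·Fᵀ + Q = [58 12; 12 10]
step 0: y = z − H·x̄ = [-10]
step 0: S = H·P̄·Hᵀ + R = [371]
step 0: K = P̄·Hᵀ·S⁻¹ = [-20/53; -44/371]
step 0: x' = x̄ + K·y = [200/53, -1044/371]
step 0: P' = (I − K·H)·P̄ = [274/53 -244/53; -244/53 1774/371]
step 1: x̄ = F·x = [-7332/371, -400/53]
step 1: P̄ = F·P·Fᵀ + Q = [65456/371 3108/53; 3108/53 1202/53]
step 1: y = z − H·x̄ = [-19522/371]
step 1: S = H·P̄·Hᵀ + R = [470641/371]
step 1: K = P̄·Hᵀ·S⁻¹ = [-174424/470641; -60340/470641]
step 1: x' = x̄ + K·y = [-123004/470641, -376920/470641]
step 1: P' = (I − K·H)·P̄ = [1031120/470641 -769484/470641; -769484/470641 859994/470641]

step 0: x' = [200/53, -1044/371], P' = [274/53 -244/53; -244/53 1774/371]
step 1: x' = [-123004/470641, -376920/470641], P' = [1031120/470641 -769484/470641; -769484/470641 859994/470641]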